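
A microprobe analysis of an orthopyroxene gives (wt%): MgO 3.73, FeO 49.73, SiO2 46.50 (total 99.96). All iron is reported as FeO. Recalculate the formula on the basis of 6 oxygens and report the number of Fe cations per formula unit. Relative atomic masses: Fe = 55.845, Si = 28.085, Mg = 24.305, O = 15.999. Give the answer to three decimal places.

1.780 Fe apfu

3.73 wt% MgO ÷ 40.304 g/mol = 0.09255 mol, giving 0.09255 Mg and 0.09255 O.
49.73 wt% FeO ÷ 71.844 g/mol = 0.69219 mol, giving 0.69219 Fe and 0.69219 O.
46.50 wt% SiO2 ÷ 60.083 g/mol = 0.77393 mol, giving 0.77393 Si and 1.54786 O.
Oxygen sums to 2.33260; scaling by 6/2.33260 = 2.57224 puts the formula on 6 O.
Fe: 0.69219 × 2.57224 = 1.780 atoms per formula unit.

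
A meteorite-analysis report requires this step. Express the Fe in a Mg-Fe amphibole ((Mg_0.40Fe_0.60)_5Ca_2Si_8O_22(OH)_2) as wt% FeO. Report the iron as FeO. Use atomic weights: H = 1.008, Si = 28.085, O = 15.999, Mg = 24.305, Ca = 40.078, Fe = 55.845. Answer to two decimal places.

M((Mg_0.40Fe_0.60)_5Ca_2Si_8O_22(OH)_2) = 906.973 g/mol; M(FeO) = 71.844 g/mol.
Moles FeO per formula unit = 3 Fe ÷ 1 = 3.0000.
FeO fraction = (3.0000 × 71.844) / 906.973 = 215.532/906.973 = 0.2376.

23.76 wt%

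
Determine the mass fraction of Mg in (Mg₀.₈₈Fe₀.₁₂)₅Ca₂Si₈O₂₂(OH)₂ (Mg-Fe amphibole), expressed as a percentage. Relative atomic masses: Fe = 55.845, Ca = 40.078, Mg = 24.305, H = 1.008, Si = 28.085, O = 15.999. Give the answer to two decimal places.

12.86 wt%

M((Mg₀.₈₈Fe₀.₁₂)₅Ca₂Si₈O₂₂(OH)₂) = 831.277 g/mol.
Mg contributes 4.40 × 24.305 = 106.942 g per mole.
106.942/831.277 = 0.1286 → 12.86%.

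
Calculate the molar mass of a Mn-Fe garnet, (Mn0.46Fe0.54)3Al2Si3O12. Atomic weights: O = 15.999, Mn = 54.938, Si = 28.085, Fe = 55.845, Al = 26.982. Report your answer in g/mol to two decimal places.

496.49 g/mol

The formula mass is the sum 1.38(54.938) + 1.62(55.845) + 2(26.982) + 3(28.085) + 12(15.999).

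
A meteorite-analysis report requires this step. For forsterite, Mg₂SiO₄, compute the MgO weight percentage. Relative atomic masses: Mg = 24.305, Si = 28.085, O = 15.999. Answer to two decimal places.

Formula mass = 140.691 g/mol.
2 Mg → 2.0000 mol MgO per formula unit; M(MgO) = 40.304, so MgO mass = 80.608 g.
80.608/140.691 × 100 = 57.29 wt%.

57.29 wt%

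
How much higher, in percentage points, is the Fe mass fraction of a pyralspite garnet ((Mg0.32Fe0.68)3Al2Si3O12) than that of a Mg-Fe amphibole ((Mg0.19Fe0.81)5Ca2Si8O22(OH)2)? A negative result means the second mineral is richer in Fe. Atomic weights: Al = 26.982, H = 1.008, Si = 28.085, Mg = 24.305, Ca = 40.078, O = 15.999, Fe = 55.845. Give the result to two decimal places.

M((Mg0.32Fe0.68)3Al2Si3O12) = 467.464 g/mol, so wt% Fe = 113.924/467.464 × 100 = 24.37%.
M((Mg0.19Fe0.81)5Ca2Si8O22(OH)2) = 940.090 g/mol, so wt% Fe = 226.172/940.090 × 100 = 24.06%.
24.37 − 24.06 = 0.31 pp.

0.31 percentage points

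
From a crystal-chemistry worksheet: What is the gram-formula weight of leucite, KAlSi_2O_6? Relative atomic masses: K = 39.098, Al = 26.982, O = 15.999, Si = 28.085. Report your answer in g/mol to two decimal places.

218.24 g/mol

K: 1 × 39.098 = 39.0980
Al: 1 × 26.982 = 26.9820
Si: 2 × 28.085 = 56.1700
O: 6 × 15.999 = 95.9940
Summing the contributions gives the formula mass.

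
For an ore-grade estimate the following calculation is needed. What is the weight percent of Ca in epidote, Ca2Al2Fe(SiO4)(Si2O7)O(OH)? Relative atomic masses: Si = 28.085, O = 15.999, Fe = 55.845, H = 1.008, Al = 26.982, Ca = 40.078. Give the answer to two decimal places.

16.59 weight percent

Molar mass of Ca2Al2Fe(SiO4)(Si2O7)O(OH): 2×40.078 + 2×26.982 + 1×55.845 + 3×28.085 + 13×15.999 + 1×1.008 = 483.215 g/mol.
Mass of Ca per formula unit: 2 × 40.078 = 80.156 g.
Weight fraction Ca = 80.156 / 483.215 = 0.1659.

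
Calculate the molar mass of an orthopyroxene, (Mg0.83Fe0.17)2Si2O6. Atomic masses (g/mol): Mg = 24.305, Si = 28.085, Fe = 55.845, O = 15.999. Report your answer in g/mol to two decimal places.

M = 1.66*24.305 + 0.34*55.845 + 2*28.085 + 6*15.999

211.50 g/mol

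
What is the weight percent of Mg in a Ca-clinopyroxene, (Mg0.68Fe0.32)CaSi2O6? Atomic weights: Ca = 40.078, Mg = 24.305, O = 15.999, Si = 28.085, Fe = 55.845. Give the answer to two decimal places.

7.29 weight percent

Formula mass = 0.68×24.305 + 0.32×55.845 + 1×40.078 + 2×28.085 + 6×15.999 = 226.640 g/mol, of which 16.527 g is Mg.
So Mg makes up 16.527/226.640 = 0.0729 of the mass, i.e. 7.29%.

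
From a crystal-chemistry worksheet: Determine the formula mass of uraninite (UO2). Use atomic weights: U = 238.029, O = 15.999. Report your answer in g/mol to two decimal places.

The formula mass is the sum 1×238.029 + 2×15.999.

270.03 g/mol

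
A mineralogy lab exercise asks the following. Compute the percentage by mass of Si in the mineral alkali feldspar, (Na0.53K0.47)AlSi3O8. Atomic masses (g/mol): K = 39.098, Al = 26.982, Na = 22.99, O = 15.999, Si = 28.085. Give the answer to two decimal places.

31.23 weight percent

Molar mass of (Na0.53K0.47)AlSi3O8: 0.53·22.99 + 0.47·39.098 + 1·26.982 + 3·28.085 + 8·15.999 = 269.790 g/mol.
Mass of Si per formula unit: 3 × 28.085 = 84.255 g.
Weight fraction Si = 84.255 / 269.790 = 0.3123.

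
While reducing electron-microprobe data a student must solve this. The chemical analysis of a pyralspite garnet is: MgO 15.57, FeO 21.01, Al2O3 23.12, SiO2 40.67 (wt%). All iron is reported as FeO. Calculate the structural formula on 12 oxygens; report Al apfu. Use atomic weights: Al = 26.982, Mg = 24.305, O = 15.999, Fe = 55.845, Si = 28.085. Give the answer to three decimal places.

2.006 Al apfu

MgO (M=40.304): mol = 0.38631; Mg = 0.38631, O = 0.38631.
FeO (M=71.844): mol = 0.29244; Fe = 0.29244, O = 0.29244.
Al2O3 (M=101.961): mol = 0.22675; Al = 0.45350, O = 0.68025.
SiO2 (M=60.083): mol = 0.67690; Si = 0.67690, O = 1.35380.
ΣO = 2.71280; factor = 12/ΣO = 4.42347.
Al apfu = 0.45350 × 4.42347 = 2.006.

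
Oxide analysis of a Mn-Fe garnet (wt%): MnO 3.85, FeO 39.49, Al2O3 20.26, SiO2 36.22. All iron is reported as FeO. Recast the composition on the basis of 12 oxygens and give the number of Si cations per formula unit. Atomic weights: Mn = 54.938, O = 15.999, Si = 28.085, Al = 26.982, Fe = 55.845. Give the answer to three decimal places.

MnO (M=70.937): mol = 0.05427; Mn = 0.05427, O = 0.05427.
FeO (M=71.844): mol = 0.54966; Fe = 0.54966, O = 0.54966.
Al2O3 (M=101.961): mol = 0.19870; Al = 0.39740, O = 0.59610.
SiO2 (M=60.083): mol = 0.60283; Si = 0.60283, O = 1.20566.
ΣO = 2.40569; factor = 12/ΣO = 4.98817.
Si apfu = 0.60283 × 4.98817 = 3.007.

3.007 Si apfu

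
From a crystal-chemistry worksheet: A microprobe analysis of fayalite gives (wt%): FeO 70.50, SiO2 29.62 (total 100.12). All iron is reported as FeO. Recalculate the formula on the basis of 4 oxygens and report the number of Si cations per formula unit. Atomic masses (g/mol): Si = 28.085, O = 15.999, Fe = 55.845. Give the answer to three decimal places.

1.002 Si apfu

FeO: 70.50/71.844 = 0.98129 mol → 0.98129 mol Fe, 0.98129 mol O.
SiO2: 29.62/60.083 = 0.49298 mol → 0.49298 mol Si, 0.98596 mol O.
Total oxygen = 1.96725 mol. Normalization factor = 4/1.96725 = 2.03330.
Si per 4 O = 0.49298 × 2.03330 = 1.002.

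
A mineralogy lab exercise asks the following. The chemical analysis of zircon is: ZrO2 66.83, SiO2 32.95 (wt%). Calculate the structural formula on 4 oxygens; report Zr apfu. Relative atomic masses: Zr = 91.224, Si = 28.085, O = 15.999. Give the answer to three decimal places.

ZrO2: 66.83/123.222 = 0.54235 mol → 0.54235 mol Zr, 1.08470 mol O.
SiO2: 32.95/60.083 = 0.54841 mol → 0.54841 mol Si, 1.09682 mol O.
Total oxygen = 2.18152 mol. Normalization factor = 4/2.18152 = 1.83358.
Zr per 4 O = 0.54235 × 1.83358 = 0.994.

0.994 Zr apfu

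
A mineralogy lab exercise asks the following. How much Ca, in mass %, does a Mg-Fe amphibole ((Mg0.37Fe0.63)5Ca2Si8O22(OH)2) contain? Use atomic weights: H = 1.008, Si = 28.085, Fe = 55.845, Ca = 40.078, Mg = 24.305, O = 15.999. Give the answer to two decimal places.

8.79 mass %

M((Mg0.37Fe0.63)5Ca2Si8O22(OH)2) = 911.704 g/mol.
Ca contributes 2 × 40.078 = 80.156 g per mole.
80.156/911.704 = 0.0879 → 8.79%.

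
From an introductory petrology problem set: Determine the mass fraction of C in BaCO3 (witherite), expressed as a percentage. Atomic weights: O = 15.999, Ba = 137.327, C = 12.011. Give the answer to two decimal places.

Molar mass of BaCO3: 1*137.327 + 1*12.011 + 3*15.999 = 197.335 g/mol.
Mass of C per formula unit: 1 × 12.011 = 12.011 g.
Weight fraction C = 12.011 / 197.335 = 0.0609.

6.09 wt%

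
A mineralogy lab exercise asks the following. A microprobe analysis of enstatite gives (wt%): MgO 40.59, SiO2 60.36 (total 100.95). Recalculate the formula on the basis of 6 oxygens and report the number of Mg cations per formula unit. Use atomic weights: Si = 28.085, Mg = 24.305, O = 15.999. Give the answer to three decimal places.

2.003 Mg apfu

MgO: 40.59/40.304 = 1.00710 mol → 1.00710 mol Mg, 1.00710 mol O.
SiO2: 60.36/60.083 = 1.00461 mol → 1.00461 mol Si, 2.00922 mol O.
Total oxygen = 3.01632 mol. Normalization factor = 6/3.01632 = 1.98918.
Mg per 6 O = 1.00710 × 1.98918 = 2.003.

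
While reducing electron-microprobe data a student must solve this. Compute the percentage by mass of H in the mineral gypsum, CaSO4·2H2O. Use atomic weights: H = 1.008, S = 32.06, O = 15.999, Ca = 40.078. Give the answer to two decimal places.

2.34 weight percent

M(CaSO4·2H2O) = 172.164 g/mol.
H contributes 4 × 1.008 = 4.032 g per mole.
4.032/172.164 = 0.0234 → 2.34%.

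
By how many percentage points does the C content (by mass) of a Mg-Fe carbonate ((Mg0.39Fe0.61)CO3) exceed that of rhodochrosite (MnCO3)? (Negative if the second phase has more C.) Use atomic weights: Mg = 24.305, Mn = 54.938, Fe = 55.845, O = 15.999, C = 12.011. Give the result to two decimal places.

1.15 percentage points

First mineral: 12.011 g C in 103.552 g formula = 11.60 wt% C.
Second mineral: 12.011 g C in 114.946 g formula = 10.45 wt% C.
11.60% − 10.45% gives a difference of 1.15 percentage points.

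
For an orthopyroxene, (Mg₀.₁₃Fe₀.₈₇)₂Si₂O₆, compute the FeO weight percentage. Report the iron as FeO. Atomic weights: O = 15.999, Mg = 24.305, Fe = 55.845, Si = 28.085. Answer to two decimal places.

48.90 wt%

Formula mass = 255.654 g/mol.
1.74 Fe → 1.7400 mol FeO per formula unit; M(FeO) = 71.844, so FeO mass = 125.009 g.
125.009/255.654 × 100 = 48.90 wt%.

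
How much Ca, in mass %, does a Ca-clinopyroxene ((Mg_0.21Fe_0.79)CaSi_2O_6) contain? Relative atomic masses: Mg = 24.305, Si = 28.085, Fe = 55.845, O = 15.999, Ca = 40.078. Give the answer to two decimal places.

16.60 mass %

Molar mass of (Mg_0.21Fe_0.79)CaSi_2O_6: 0.21*24.305 + 0.79*55.845 + 1*40.078 + 2*28.085 + 6*15.999 = 241.464 g/mol.
Mass of Ca per formula unit: 1 × 40.078 = 40.078 g.
Weight fraction Ca = 40.078 / 241.464 = 0.1660.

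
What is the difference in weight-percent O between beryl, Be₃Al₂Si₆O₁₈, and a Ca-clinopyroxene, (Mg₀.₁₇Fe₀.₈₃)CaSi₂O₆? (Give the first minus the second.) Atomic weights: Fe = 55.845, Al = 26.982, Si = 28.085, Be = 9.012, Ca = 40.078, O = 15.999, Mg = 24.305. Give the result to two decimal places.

14.03 percentage points

M(Be₃Al₂Si₆O₁₈) = 537.492 g/mol, so wt% O = 287.982/537.492 × 100 = 53.58%.
M((Mg₀.₁₇Fe₀.₈₃)CaSi₂O₆) = 242.725 g/mol, so wt% O = 95.994/242.725 × 100 = 39.55%.
53.58 − 39.55 = 14.03 pp.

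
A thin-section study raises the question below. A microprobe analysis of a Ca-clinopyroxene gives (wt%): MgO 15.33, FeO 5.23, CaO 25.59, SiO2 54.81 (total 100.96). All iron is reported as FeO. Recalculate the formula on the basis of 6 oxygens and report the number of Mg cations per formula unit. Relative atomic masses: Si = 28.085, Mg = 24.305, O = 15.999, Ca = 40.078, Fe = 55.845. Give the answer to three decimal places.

0.835 Mg apfu

MgO: 15.33/40.304 = 0.38036 mol → 0.38036 mol Mg, 0.38036 mol O.
FeO: 5.23/71.844 = 0.07280 mol → 0.07280 mol Fe, 0.07280 mol O.
CaO: 25.59/56.077 = 0.45634 mol → 0.45634 mol Ca, 0.45634 mol O.
SiO2: 54.81/60.083 = 0.91224 mol → 0.91224 mol Si, 1.82448 mol O.
Total oxygen = 2.73398 mol. Normalization factor = 6/2.73398 = 2.19460.
Mg per 6 O = 0.38036 × 2.19460 = 0.835.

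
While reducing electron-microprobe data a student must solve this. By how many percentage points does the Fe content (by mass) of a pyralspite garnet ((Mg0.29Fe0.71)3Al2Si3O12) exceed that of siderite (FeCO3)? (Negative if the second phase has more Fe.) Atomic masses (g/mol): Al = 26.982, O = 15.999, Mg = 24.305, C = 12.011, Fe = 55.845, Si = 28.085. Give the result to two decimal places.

First mineral: 118.950 g Fe in 470.302 g formula = 25.29 wt% Fe.
Second mineral: 55.845 g Fe in 115.853 g formula = 48.20 wt% Fe.
25.29% − 48.20% gives a difference of -22.91 percentage points.

-22.91 percentage points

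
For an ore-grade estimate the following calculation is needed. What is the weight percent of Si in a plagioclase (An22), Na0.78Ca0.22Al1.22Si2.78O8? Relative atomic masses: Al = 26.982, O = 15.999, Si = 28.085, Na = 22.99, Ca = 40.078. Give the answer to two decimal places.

Formula mass = 0.78×22.99 + 0.22×40.078 + 1.22×26.982 + 2.78×28.085 + 8×15.999 = 265.736 g/mol, of which 78.076 g is Si.
So Si makes up 78.076/265.736 = 0.2938 of the mass, i.e. 29.38%.

29.38 mass %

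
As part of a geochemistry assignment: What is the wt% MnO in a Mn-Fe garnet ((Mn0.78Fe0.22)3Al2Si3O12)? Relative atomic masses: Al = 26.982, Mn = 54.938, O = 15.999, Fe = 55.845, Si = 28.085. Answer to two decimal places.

M((Mn0.78Fe0.22)3Al2Si3O12) = 495.620 g/mol; M(MnO) = 70.937 g/mol.
Moles MnO per formula unit = 2.34 Mn ÷ 1 = 2.3400.
MnO fraction = (2.3400 × 70.937) / 495.620 = 165.993/495.620 = 0.3349.

33.49 wt%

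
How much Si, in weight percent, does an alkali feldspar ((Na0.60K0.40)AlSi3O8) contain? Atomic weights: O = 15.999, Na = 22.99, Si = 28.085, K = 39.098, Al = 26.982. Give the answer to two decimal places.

31.36 weight percent

Formula mass = 0.60×22.99 + 0.40×39.098 + 1×26.982 + 3×28.085 + 8×15.999 = 268.662 g/mol, of which 84.255 g is Si.
So Si makes up 84.255/268.662 = 0.3136 of the mass, i.e. 31.36%.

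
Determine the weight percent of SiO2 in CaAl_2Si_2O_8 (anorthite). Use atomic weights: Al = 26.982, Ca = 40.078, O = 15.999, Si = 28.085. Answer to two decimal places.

Molar mass of CaAl_2Si_2O_8 = 1×40.078 + 2×26.982 + 2×28.085 + 8×15.999 = 278.204 g/mol.
Each formula unit contains 2 Si, equivalent to 2/1 = 2.0000 mol SiO2.
M(SiO2) = 1×28.085 + 2×15.999 = 60.083 g/mol.
Mass of SiO2 per formula unit = 2.0000 × 60.083 = 120.166 g.
SiO2 wt% = 120.166 / 278.204 × 100 = 43.19%.

43.19 wt%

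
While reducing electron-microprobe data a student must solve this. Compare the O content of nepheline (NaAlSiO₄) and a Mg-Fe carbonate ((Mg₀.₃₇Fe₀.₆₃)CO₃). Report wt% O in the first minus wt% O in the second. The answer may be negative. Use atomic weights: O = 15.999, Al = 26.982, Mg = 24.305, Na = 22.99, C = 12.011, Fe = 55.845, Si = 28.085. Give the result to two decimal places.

M(NaAlSiO₄) = 142.053 g/mol, so wt% O = 63.996/142.053 × 100 = 45.05%.
M((Mg₀.₃₇Fe₀.₆₃)CO₃) = 104.183 g/mol, so wt% O = 47.997/104.183 × 100 = 46.07%.
45.05 − 46.07 = -1.02 pp.

-1.02 percentage points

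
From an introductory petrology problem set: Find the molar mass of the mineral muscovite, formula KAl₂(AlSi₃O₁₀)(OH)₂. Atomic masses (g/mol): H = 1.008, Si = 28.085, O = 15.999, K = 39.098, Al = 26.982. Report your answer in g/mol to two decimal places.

The formula mass is the sum 1*39.098 + 3*26.982 + 3*28.085 + 12*15.999 + 2*1.008.

398.30 g/mol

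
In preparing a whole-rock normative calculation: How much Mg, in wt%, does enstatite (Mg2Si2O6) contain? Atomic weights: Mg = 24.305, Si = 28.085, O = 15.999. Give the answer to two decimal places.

24.21 wt%

Molar mass of Mg2Si2O6: 2·24.305 + 2·28.085 + 6·15.999 = 200.774 g/mol.
Mass of Mg per formula unit: 2 × 24.305 = 48.610 g.
Weight fraction Mg = 48.610 / 200.774 = 0.2421.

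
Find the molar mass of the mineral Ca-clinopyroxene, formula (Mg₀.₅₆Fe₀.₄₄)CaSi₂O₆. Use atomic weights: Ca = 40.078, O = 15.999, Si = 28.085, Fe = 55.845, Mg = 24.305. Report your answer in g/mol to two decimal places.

M = 0.56×24.305 + 0.44×55.845 + 1×40.078 + 2×28.085 + 6×15.999

230.42 g/mol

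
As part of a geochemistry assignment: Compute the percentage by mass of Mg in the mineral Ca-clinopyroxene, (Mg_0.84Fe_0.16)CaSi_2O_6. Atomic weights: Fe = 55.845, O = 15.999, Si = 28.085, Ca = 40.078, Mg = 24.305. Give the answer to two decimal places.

Molar mass of (Mg_0.84Fe_0.16)CaSi_2O_6: 0.84·24.305 + 0.16·55.845 + 1·40.078 + 2·28.085 + 6·15.999 = 221.593 g/mol.
Mass of Mg per formula unit: 0.84 × 24.305 = 20.416 g.
Weight fraction Mg = 20.416 / 221.593 = 0.0921.

9.21 weight percent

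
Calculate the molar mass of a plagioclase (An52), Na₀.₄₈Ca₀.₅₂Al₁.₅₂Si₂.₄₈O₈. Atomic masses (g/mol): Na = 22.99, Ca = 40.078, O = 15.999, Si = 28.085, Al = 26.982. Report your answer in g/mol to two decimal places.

Na: 0.48 × 22.99 = 11.0352
Ca: 0.52 × 40.078 = 20.8406
Al: 1.52 × 26.982 = 41.0126
Si: 2.48 × 28.085 = 69.6508
O: 8 × 15.999 = 127.9920
Summing the contributions gives the formula mass.

270.53 g/mol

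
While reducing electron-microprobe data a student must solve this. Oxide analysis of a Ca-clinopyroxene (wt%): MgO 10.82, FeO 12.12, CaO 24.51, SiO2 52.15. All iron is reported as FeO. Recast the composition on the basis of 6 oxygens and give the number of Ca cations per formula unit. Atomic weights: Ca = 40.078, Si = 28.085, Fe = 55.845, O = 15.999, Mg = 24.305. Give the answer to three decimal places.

1.005 Ca apfu

MgO: 10.82/40.304 = 0.26846 mol → 0.26846 mol Mg, 0.26846 mol O.
FeO: 12.12/71.844 = 0.16870 mol → 0.16870 mol Fe, 0.16870 mol O.
CaO: 24.51/56.077 = 0.43708 mol → 0.43708 mol Ca, 0.43708 mol O.
SiO2: 52.15/60.083 = 0.86797 mol → 0.86797 mol Si, 1.73594 mol O.
Total oxygen = 2.61018 mol. Normalization factor = 6/2.61018 = 2.29869.
Ca per 6 O = 0.43708 × 2.29869 = 1.005.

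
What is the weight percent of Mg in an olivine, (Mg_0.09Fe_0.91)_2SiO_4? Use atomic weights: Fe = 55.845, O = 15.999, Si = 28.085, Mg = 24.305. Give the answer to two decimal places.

2.21 wt%

M((Mg_0.09Fe_0.91)_2SiO_4) = 198.094 g/mol.
Mg contributes 0.18 × 24.305 = 4.375 g per mole.
4.375/198.094 = 0.0221 → 2.21%.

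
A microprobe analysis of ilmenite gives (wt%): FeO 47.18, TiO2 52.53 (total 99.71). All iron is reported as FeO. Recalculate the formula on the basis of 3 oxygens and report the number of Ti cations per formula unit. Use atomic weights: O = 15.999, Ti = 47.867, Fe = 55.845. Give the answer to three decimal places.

FeO (M=71.844): mol = 0.65670; Fe = 0.65670, O = 0.65670.
TiO2 (M=79.865): mol = 0.65773; Ti = 0.65773, O = 1.31546.
ΣO = 1.97216; factor = 3/ΣO = 1.52117.
Ti apfu = 0.65773 × 1.52117 = 1.001.

1.001 Ti apfu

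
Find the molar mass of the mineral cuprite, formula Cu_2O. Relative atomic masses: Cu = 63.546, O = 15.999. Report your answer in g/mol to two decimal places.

M = 2*63.546 + 1*15.999

143.09 g/mol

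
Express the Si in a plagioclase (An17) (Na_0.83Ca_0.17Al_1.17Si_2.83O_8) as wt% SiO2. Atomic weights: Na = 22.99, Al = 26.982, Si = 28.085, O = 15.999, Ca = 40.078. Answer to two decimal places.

64.18 wt%

Formula mass = 264.936 g/mol.
2.83 Si → 2.8300 mol SiO2 per formula unit; M(SiO2) = 60.083, so SiO2 mass = 170.035 g.
170.035/264.936 × 100 = 64.18 wt%.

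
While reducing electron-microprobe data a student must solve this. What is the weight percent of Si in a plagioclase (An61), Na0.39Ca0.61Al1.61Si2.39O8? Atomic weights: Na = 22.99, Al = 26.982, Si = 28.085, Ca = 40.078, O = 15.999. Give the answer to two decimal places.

Formula mass = 0.39×22.99 + 0.61×40.078 + 1.61×26.982 + 2.39×28.085 + 8×15.999 = 271.970 g/mol, of which 67.123 g is Si.
So Si makes up 67.123/271.970 = 0.2468 of the mass, i.e. 24.68%.

24.68 weight percent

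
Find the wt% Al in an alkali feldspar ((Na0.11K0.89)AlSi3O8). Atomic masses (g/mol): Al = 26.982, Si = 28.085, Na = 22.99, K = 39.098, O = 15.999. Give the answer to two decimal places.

M((Na0.11K0.89)AlSi3O8) = 276.555 g/mol.
Al contributes 1 × 26.982 = 26.982 g per mole.
26.982/276.555 = 0.0976 → 9.76%.

9.76 weight percent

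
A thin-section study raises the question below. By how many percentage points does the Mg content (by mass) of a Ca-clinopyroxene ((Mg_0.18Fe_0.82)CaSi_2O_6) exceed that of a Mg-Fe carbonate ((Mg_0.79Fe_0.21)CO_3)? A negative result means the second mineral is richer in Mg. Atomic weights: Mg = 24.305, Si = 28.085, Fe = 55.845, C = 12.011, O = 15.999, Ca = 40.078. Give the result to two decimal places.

First mineral: 4.375 g Mg in 242.410 g formula = 1.80 wt% Mg.
Second mineral: 19.201 g Mg in 90.936 g formula = 21.11 wt% Mg.
1.80% − 21.11% gives a difference of -19.31 percentage points.

-19.31 percentage points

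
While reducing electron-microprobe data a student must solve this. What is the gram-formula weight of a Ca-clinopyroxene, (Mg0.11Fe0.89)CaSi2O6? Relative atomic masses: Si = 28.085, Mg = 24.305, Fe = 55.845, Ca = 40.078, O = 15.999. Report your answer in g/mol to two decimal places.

244.62 g/mol

M = 0.11*24.305 + 0.89*55.845 + 1*40.078 + 2*28.085 + 6*15.999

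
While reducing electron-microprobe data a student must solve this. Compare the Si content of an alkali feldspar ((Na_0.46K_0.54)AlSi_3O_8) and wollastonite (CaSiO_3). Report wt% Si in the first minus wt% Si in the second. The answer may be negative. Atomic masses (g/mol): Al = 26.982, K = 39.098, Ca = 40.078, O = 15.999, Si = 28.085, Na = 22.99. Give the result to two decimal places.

M((Na_0.46K_0.54)AlSi_3O_8) = 270.917 g/mol, so wt% Si = 84.255/270.917 × 100 = 31.10%.
M(CaSiO_3) = 116.160 g/mol, so wt% Si = 28.085/116.160 × 100 = 24.18%.
31.10 − 24.18 = 6.92 pp.

6.92 percentage points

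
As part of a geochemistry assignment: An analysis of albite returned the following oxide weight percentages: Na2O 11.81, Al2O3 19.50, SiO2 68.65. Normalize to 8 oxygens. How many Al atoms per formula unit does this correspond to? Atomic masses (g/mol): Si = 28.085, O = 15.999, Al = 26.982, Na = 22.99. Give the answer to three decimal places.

Na2O (M=61.979): mol = 0.19055; Na = 0.38110, O = 0.19055.
Al2O3 (M=101.961): mol = 0.19125; Al = 0.38250, O = 0.57375.
SiO2 (M=60.083): mol = 1.14259; Si = 1.14259, O = 2.28518.
ΣO = 3.04948; factor = 8/ΣO = 2.62340.
Al apfu = 0.38250 × 2.62340 = 1.003.

1.003 Al apfu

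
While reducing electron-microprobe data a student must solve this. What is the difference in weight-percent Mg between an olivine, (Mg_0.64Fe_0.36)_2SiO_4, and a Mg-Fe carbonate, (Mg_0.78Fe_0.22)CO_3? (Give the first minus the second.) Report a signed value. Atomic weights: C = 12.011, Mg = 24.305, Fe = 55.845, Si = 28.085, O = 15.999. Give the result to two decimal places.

-1.74 percentage points

First mineral: 31.110 g Mg in 163.400 g formula = 19.04 wt% Mg.
Second mineral: 18.958 g Mg in 91.252 g formula = 20.78 wt% Mg.
19.04% − 20.78% gives a difference of -1.74 percentage points.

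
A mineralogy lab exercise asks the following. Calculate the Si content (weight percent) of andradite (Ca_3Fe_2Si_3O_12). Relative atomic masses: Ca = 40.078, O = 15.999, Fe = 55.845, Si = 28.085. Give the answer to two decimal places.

Formula mass = 3*40.078 + 2*55.845 + 3*28.085 + 12*15.999 = 508.167 g/mol, of which 84.255 g is Si.
So Si makes up 84.255/508.167 = 0.1658 of the mass, i.e. 16.58%.

16.58 weight percent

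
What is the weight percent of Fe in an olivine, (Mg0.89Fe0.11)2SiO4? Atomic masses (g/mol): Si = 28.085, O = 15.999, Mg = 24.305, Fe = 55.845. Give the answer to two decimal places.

8.32 weight percent

Molar mass of (Mg0.89Fe0.11)2SiO4: 1.78×24.305 + 0.22×55.845 + 1×28.085 + 4×15.999 = 147.630 g/mol.
Mass of Fe per formula unit: 0.22 × 55.845 = 12.286 g.
Weight fraction Fe = 12.286 / 147.630 = 0.0832.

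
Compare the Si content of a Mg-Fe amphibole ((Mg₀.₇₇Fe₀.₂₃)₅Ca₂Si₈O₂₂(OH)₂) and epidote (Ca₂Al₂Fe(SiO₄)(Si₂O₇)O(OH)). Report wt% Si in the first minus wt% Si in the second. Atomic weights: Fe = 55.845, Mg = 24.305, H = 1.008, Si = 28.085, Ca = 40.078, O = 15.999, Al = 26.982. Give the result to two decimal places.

9.04 percentage points

M((Mg₀.₇₇Fe₀.₂₃)₅Ca₂Si₈O₂₂(OH)₂) = 848.624 g/mol, so wt% Si = 224.680/848.624 × 100 = 26.48%.
M(Ca₂Al₂Fe(SiO₄)(Si₂O₇)O(OH)) = 483.215 g/mol, so wt% Si = 84.255/483.215 × 100 = 17.44%.
26.48 − 17.44 = 9.04 pp.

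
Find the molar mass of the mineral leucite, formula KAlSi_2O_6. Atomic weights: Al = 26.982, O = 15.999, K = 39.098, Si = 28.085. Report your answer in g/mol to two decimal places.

The formula mass is the sum 1·39.098 + 1·26.982 + 2·28.085 + 6·15.999.

218.24 g/mol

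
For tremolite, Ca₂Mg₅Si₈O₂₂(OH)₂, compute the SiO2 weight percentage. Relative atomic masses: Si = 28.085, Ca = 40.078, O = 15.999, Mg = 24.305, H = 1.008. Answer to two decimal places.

59.17 wt%

Molar mass of Ca₂Mg₅Si₈O₂₂(OH)₂ = 2×40.078 + 5×24.305 + 8×28.085 + 24×15.999 + 2×1.008 = 812.353 g/mol.
Each formula unit contains 8 Si, equivalent to 8/1 = 8.0000 mol SiO2.
M(SiO2) = 1×28.085 + 2×15.999 = 60.083 g/mol.
Mass of SiO2 per formula unit = 8.0000 × 60.083 = 480.664 g.
SiO2 wt% = 480.664 / 812.353 × 100 = 59.17%.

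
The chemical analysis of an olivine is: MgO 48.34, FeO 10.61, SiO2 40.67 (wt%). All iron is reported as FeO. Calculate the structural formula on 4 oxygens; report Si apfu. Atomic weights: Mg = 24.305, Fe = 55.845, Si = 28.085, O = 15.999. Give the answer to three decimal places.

48.34 wt% MgO ÷ 40.304 g/mol = 1.19938 mol, giving 1.19938 Mg and 1.19938 O.
10.61 wt% FeO ÷ 71.844 g/mol = 0.14768 mol, giving 0.14768 Fe and 0.14768 O.
40.67 wt% SiO2 ÷ 60.083 g/mol = 0.67690 mol, giving 0.67690 Si and 1.35380 O.
Oxygen sums to 2.70086; scaling by 4/2.70086 = 1.48101 puts the formula on 4 O.
Si: 0.67690 × 1.48101 = 1.002 atoms per formula unit.

1.002 Si apfu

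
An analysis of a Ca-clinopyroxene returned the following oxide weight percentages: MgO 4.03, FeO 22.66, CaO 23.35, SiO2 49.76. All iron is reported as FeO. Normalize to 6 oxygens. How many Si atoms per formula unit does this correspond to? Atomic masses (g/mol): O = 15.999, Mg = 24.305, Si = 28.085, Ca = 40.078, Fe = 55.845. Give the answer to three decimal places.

MgO: 4.03/40.304 = 0.09999 mol → 0.09999 mol Mg, 0.09999 mol O.
FeO: 22.66/71.844 = 0.31541 mol → 0.31541 mol Fe, 0.31541 mol O.
CaO: 23.35/56.077 = 0.41639 mol → 0.41639 mol Ca, 0.41639 mol O.
SiO2: 49.76/60.083 = 0.82819 mol → 0.82819 mol Si, 1.65638 mol O.
Total oxygen = 2.48817 mol. Normalization factor = 6/2.48817 = 2.41141.
Si per 6 O = 0.82819 × 2.41141 = 1.997.

1.997 Si apfu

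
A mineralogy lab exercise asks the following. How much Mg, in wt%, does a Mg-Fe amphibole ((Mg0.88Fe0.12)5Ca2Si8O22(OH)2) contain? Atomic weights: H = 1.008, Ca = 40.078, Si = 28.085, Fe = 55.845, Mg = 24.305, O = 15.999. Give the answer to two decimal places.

12.86 wt%

Molar mass of (Mg0.88Fe0.12)5Ca2Si8O22(OH)2: 4.40*24.305 + 0.60*55.845 + 2*40.078 + 8*28.085 + 24*15.999 + 2*1.008 = 831.277 g/mol.
Mass of Mg per formula unit: 4.40 × 24.305 = 106.942 g.
Weight fraction Mg = 106.942 / 831.277 = 0.1286.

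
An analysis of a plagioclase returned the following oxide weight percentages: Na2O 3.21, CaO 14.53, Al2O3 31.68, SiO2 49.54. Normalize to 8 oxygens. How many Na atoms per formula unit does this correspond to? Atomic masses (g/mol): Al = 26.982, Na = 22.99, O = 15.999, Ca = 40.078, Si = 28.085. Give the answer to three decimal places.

0.287 Na apfu

Na2O (M=61.979): mol = 0.05179; Na = 0.10358, O = 0.05179.
CaO (M=56.077): mol = 0.25911; Ca = 0.25911, O = 0.25911.
Al2O3 (M=101.961): mol = 0.31071; Al = 0.62142, O = 0.93213.
SiO2 (M=60.083): mol = 0.82453; Si = 0.82453, O = 1.64906.
ΣO = 2.89209; factor = 8/ΣO = 2.76617.
Na apfu = 0.10358 × 2.76617 = 0.287.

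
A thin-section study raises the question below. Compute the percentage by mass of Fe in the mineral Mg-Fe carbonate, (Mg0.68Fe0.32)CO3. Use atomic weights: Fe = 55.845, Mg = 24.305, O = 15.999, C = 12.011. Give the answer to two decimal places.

18.93 wt%

Formula mass = 0.68*24.305 + 0.32*55.845 + 1*12.011 + 3*15.999 = 94.406 g/mol, of which 17.870 g is Fe.
So Fe makes up 17.870/94.406 = 0.1893 of the mass, i.e. 18.93%.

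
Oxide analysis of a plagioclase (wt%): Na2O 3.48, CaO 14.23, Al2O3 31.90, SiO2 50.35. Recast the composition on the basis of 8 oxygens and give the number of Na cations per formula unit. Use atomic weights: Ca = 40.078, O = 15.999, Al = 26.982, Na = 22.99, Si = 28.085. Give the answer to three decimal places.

0.307 Na apfu

3.48 wt% Na2O ÷ 61.979 g/mol = 0.05615 mol, giving 0.11230 Na and 0.05615 O.
14.23 wt% CaO ÷ 56.077 g/mol = 0.25376 mol, giving 0.25376 Ca and 0.25376 O.
31.90 wt% Al2O3 ÷ 101.961 g/mol = 0.31286 mol, giving 0.62572 Al and 0.93858 O.
50.35 wt% SiO2 ÷ 60.083 g/mol = 0.83801 mol, giving 0.83801 Si and 1.67602 O.
Oxygen sums to 2.92451; scaling by 8/2.92451 = 2.73550 puts the formula on 8 O.
Na: 0.11230 × 2.73550 = 0.307 atoms per formula unit.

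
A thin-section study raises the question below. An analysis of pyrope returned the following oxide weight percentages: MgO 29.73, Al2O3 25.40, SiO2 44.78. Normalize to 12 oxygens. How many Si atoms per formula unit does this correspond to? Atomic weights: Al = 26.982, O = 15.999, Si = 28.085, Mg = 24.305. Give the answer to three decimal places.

MgO (M=40.304): mol = 0.73764; Mg = 0.73764, O = 0.73764.
Al2O3 (M=101.961): mol = 0.24911; Al = 0.49822, O = 0.74733.
SiO2 (M=60.083): mol = 0.74530; Si = 0.74530, O = 1.49060.
ΣO = 2.97557; factor = 12/ΣO = 4.03284.
Si apfu = 0.74530 × 4.03284 = 3.006.

3.006 Si apfu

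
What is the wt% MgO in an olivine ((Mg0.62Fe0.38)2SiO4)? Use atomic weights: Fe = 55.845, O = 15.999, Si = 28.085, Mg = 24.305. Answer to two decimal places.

M((Mg0.62Fe0.38)2SiO4) = 164.661 g/mol; M(MgO) = 40.304 g/mol.
Moles MgO per formula unit = 1.24 Mg ÷ 1 = 1.2400.
MgO fraction = (1.2400 × 40.304) / 164.661 = 49.977/164.661 = 0.3035.

30.35 wt%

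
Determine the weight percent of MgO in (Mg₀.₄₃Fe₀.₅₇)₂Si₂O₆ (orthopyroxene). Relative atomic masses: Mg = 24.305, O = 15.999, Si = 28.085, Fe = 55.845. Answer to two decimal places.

14.64 wt%

Formula mass = 236.730 g/mol.
0.86 Mg → 0.8600 mol MgO per formula unit; M(MgO) = 40.304, so MgO mass = 34.661 g.
34.661/236.730 × 100 = 14.64 wt%.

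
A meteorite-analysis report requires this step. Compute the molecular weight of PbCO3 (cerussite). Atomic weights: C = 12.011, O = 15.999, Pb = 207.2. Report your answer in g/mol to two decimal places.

267.21 g/mol

M = 1×207.2 + 1×12.011 + 3×15.999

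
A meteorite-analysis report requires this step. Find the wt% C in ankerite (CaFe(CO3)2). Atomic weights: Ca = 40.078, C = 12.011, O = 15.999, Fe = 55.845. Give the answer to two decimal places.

11.12 mass %

Molar mass of CaFe(CO3)2: 1×40.078 + 1×55.845 + 2×12.011 + 6×15.999 = 215.939 g/mol.
Mass of C per formula unit: 2 × 12.011 = 24.022 g.
Weight fraction C = 24.022 / 215.939 = 0.1112.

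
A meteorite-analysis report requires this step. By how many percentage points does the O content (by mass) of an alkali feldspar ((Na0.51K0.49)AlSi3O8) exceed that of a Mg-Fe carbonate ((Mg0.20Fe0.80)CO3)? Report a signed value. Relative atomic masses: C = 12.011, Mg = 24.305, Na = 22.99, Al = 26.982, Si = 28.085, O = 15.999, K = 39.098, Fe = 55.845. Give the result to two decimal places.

3.57 percentage points

O in (Na0.51K0.49)AlSi3O8: molar mass 270.112 g/mol; 8×15.999 = 127.992 g → 47.38 wt%.
O in (Mg0.20Fe0.80)CO3: molar mass 109.545 g/mol; 3×15.999 = 47.997 g → 43.81 wt%.
Difference = 47.38 − 43.81 = 3.57 percentage points.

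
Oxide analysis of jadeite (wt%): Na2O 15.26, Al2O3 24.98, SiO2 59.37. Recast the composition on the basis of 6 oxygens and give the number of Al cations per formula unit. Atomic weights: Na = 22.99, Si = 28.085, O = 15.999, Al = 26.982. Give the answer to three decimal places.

0.994 Al apfu

15.26 wt% Na2O ÷ 61.979 g/mol = 0.24621 mol, giving 0.49242 Na and 0.24621 O.
24.98 wt% Al2O3 ÷ 101.961 g/mol = 0.24500 mol, giving 0.49000 Al and 0.73500 O.
59.37 wt% SiO2 ÷ 60.083 g/mol = 0.98813 mol, giving 0.98813 Si and 1.97626 O.
Oxygen sums to 2.95747; scaling by 6/2.95747 = 2.02876 puts the formula on 6 O.
Al: 0.49000 × 2.02876 = 0.994 atoms per formula unit.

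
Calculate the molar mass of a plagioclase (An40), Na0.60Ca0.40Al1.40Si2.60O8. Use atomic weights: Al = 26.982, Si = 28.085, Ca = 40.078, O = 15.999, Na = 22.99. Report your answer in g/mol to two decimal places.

268.61 g/mol

The formula mass is the sum 0.60*22.99 + 0.40*40.078 + 1.40*26.982 + 2.60*28.085 + 8*15.999.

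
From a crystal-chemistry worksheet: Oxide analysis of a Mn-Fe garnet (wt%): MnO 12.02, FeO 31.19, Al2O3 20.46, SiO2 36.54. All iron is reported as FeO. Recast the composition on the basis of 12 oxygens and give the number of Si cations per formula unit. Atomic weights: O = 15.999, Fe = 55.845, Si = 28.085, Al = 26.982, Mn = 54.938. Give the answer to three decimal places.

12.02 wt% MnO ÷ 70.937 g/mol = 0.16945 mol, giving 0.16945 Mn and 0.16945 O.
31.19 wt% FeO ÷ 71.844 g/mol = 0.43414 mol, giving 0.43414 Fe and 0.43414 O.
20.46 wt% Al2O3 ÷ 101.961 g/mol = 0.20066 mol, giving 0.40132 Al and 0.60198 O.
36.54 wt% SiO2 ÷ 60.083 g/mol = 0.60816 mol, giving 0.60816 Si and 1.21632 O.
Oxygen sums to 2.42189; scaling by 12/2.42189 = 4.95481 puts the formula on 12 O.
Si: 0.60816 × 4.95481 = 3.013 atoms per formula unit.

3.013 Si apfu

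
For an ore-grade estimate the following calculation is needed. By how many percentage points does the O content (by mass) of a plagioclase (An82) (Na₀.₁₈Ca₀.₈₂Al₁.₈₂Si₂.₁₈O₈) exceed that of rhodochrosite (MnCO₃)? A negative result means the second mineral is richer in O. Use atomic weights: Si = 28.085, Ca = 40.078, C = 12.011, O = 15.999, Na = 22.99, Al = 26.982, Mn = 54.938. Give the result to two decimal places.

4.73 percentage points

M(Na₀.₁₈Ca₀.₈₂Al₁.₈₂Si₂.₁₈O₈) = 275.327 g/mol, so wt% O = 127.992/275.327 × 100 = 46.49%.
M(MnCO₃) = 114.946 g/mol, so wt% O = 47.997/114.946 × 100 = 41.76%.
46.49 − 41.76 = 4.73 pp.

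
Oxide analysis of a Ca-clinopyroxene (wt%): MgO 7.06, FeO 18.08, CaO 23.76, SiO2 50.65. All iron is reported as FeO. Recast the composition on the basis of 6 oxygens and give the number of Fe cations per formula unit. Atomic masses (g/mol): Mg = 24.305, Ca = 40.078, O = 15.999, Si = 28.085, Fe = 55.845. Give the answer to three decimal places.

0.595 Fe apfu

MgO (M=40.304): mol = 0.17517; Mg = 0.17517, O = 0.17517.
FeO (M=71.844): mol = 0.25166; Fe = 0.25166, O = 0.25166.
CaO (M=56.077): mol = 0.42370; Ca = 0.42370, O = 0.42370.
SiO2 (M=60.083): mol = 0.84300; Si = 0.84300, O = 1.68600.
ΣO = 2.53653; factor = 6/ΣO = 2.36544.
Fe apfu = 0.25166 × 2.36544 = 0.595.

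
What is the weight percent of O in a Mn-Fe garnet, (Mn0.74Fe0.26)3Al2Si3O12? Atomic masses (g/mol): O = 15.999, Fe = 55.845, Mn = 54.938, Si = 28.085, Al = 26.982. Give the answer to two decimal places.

Molar mass of (Mn0.74Fe0.26)3Al2Si3O12: 2.22*54.938 + 0.78*55.845 + 2*26.982 + 3*28.085 + 12*15.999 = 495.728 g/mol.
Mass of O per formula unit: 12 × 15.999 = 191.988 g.
Weight fraction O = 191.988 / 495.728 = 0.3873.

38.73 wt%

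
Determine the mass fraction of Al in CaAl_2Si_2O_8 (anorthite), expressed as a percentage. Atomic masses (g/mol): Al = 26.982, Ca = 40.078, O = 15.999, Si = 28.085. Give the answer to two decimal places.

M(CaAl_2Si_2O_8) = 278.204 g/mol.
Al contributes 2 × 26.982 = 53.964 g per mole.
53.964/278.204 = 0.1940 → 19.40%.

19.40 wt%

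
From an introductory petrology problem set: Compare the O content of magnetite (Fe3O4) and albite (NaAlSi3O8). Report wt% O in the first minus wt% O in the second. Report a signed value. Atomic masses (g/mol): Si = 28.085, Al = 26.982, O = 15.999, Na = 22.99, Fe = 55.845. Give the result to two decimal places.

First mineral: 63.996 g O in 231.531 g formula = 27.64 wt% O.
Second mineral: 127.992 g O in 262.219 g formula = 48.81 wt% O.
27.64% − 48.81% gives a difference of -21.17 percentage points.

-21.17 percentage points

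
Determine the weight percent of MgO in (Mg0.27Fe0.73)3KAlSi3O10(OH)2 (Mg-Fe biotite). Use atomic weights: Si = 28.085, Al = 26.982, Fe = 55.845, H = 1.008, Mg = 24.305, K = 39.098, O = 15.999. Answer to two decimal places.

M((Mg0.27Fe0.73)3KAlSi3O10(OH)2) = 486.327 g/mol; M(MgO) = 40.304 g/mol.
Moles MgO per formula unit = 0.81 Mg ÷ 1 = 0.8100.
MgO fraction = (0.8100 × 40.304) / 486.327 = 32.646/486.327 = 0.0671.

6.71 wt%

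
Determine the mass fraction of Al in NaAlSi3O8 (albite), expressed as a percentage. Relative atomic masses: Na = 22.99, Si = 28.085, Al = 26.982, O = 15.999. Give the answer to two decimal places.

Molar mass of NaAlSi3O8: 1*22.99 + 1*26.982 + 3*28.085 + 8*15.999 = 262.219 g/mol.
Mass of Al per formula unit: 1 × 26.982 = 26.982 g.
Weight fraction Al = 26.982 / 262.219 = 0.1029.

10.29 wt%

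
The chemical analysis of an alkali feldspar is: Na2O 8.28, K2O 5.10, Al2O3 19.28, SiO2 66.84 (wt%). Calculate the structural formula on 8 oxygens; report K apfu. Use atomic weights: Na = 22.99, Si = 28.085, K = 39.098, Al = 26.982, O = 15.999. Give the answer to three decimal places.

0.291 K apfu

Na2O: 8.28/61.979 = 0.13359 mol → 0.26718 mol Na, 0.13359 mol O.
K2O: 5.10/94.195 = 0.05414 mol → 0.10828 mol K, 0.05414 mol O.
Al2O3: 19.28/101.961 = 0.18909 mol → 0.37818 mol Al, 0.56727 mol O.
SiO2: 66.84/60.083 = 1.11246 mol → 1.11246 mol Si, 2.22492 mol O.
Total oxygen = 2.97992 mol. Normalization factor = 8/2.97992 = 2.68464.
K per 8 O = 0.10828 × 2.68464 = 0.291.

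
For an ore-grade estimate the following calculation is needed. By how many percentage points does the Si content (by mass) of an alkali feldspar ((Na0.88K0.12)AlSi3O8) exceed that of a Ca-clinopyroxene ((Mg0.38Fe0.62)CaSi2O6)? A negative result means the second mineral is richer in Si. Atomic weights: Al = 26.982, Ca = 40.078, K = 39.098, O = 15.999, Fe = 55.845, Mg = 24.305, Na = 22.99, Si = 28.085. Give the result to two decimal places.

8.11 percentage points

Si in (Na0.88K0.12)AlSi3O8: molar mass 264.152 g/mol; 3×28.085 = 84.255 g → 31.90 wt%.
Si in (Mg0.38Fe0.62)CaSi2O6: molar mass 236.102 g/mol; 2×28.085 = 56.170 g → 23.79 wt%.
Difference = 31.90 − 23.79 = 8.11 percentage points.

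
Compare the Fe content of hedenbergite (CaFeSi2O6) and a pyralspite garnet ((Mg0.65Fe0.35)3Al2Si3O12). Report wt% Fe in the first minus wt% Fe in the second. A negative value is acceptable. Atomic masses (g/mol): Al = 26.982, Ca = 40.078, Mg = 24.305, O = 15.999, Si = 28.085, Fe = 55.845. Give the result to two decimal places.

9.07 percentage points

M(CaFeSi2O6) = 248.087 g/mol, so wt% Fe = 55.845/248.087 × 100 = 22.51%.
M((Mg0.65Fe0.35)3Al2Si3O12) = 436.239 g/mol, so wt% Fe = 58.637/436.239 × 100 = 13.44%.
22.51 − 13.44 = 9.07 pp.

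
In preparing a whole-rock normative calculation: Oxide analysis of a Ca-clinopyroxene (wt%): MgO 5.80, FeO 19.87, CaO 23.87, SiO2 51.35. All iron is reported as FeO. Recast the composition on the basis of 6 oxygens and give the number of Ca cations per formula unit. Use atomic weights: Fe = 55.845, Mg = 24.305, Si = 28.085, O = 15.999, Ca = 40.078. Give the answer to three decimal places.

MgO: 5.80/40.304 = 0.14391 mol → 0.14391 mol Mg, 0.14391 mol O.
FeO: 19.87/71.844 = 0.27657 mol → 0.27657 mol Fe, 0.27657 mol O.
CaO: 23.87/56.077 = 0.42566 mol → 0.42566 mol Ca, 0.42566 mol O.
SiO2: 51.35/60.083 = 0.85465 mol → 0.85465 mol Si, 1.70930 mol O.
Total oxygen = 2.55544 mol. Normalization factor = 6/2.55544 = 2.34793.
Ca per 6 O = 0.42566 × 2.34793 = 0.999.

0.999 Ca apfu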